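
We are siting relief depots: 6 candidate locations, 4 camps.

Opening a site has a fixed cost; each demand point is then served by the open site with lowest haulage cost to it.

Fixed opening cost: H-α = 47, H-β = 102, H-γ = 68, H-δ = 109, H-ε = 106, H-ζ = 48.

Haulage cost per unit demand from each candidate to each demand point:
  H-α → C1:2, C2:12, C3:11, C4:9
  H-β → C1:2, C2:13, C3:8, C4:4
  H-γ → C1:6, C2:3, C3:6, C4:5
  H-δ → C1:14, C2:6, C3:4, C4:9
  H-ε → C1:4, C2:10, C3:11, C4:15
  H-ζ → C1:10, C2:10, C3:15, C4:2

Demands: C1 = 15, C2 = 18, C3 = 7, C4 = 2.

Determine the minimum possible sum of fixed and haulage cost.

251

Open {H-α, H-γ}: assign each demand point to its cheapest open site.
  C1→H-α 15×2=30, C2→H-γ 18×3=54, C3→H-γ 7×6=42, C4→H-γ 2×5=10
  haulage cost 136, fixed 115 → total 251.
Compare {H-γ}: haulage cost 196 + fixed 68 = 264.
Compare {H-α, H-γ, H-ζ}: haulage cost 130 + fixed 163 = 293.
Compare {H-β, H-γ}: haulage cost 134 + fixed 170 = 304.
All other subsets cost ≥ 264. Minimum total cost: 251.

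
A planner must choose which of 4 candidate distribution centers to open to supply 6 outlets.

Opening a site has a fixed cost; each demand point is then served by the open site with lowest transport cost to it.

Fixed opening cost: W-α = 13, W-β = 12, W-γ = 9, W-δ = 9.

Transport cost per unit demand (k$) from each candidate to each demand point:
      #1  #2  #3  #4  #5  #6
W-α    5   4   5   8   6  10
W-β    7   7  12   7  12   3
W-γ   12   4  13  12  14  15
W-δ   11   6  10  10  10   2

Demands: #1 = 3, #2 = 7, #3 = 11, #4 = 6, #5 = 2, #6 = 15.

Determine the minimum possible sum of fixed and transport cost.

Open {W-α, W-δ}: assign each demand point to its cheapest open site.
  #1→W-α 3×5=15, #2→W-α 7×4=28, #3→W-α 11×5=55, #4→W-α 6×8=48, #5→W-α 2×6=12, #6→W-δ 15×2=30
  transport cost 188, fixed 22 → total 210.
Compare {W-α, W-β, W-δ}: transport cost 182 + fixed 34 = 216.
Compare {W-α, W-γ, W-δ}: transport cost 188 + fixed 31 = 219.
Compare {W-α, W-β}: transport cost 197 + fixed 25 = 222.
All other subsets cost ≥ 216. Minimum total cost: 210.

210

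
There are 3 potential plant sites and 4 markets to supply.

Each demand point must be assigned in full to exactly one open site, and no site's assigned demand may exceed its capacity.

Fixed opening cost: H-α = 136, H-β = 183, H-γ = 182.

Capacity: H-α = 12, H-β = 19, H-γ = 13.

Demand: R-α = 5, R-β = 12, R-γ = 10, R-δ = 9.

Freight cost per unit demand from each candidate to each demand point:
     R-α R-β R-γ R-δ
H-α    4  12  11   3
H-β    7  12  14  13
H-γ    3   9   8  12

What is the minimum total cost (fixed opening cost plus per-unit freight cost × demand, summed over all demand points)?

Open {H-α, H-β, H-γ}; cheapest assignment that respects the capacities:
  H-α (cap 12, load 9): R-δ — cost 9×3 = 27
  H-β (cap 19, load 17): R-α, R-β — cost 5×7 + 12×12 = 179
  H-γ (cap 13, load 10): R-γ — cost 10×8 = 80
  Shipping 286, fixed 501 → total 787.
  Any other capacity-feasible assignment to {H-α, H-β, H-γ} ships for at least 286.
Total demand is 36 and no other set of sites has combined capacity ≥ 36, so {H-α, H-β, H-γ} is the only feasible choice of open sites. Minimum: 787.

787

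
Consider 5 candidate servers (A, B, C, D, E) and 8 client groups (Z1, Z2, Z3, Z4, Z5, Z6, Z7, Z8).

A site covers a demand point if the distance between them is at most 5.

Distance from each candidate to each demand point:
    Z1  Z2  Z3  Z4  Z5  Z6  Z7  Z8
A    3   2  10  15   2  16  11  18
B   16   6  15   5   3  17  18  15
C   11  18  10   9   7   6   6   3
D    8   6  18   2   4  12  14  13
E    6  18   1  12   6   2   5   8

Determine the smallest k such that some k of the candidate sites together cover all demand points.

4

Coverage sets (demand points within 5 of each site):
  A: {Z1, Z2, Z5}
  B: {Z4, Z5}
  C: {Z8}
  D: {Z4, Z5}
  E: {Z3, Z6, Z7}
No 3 sites suffice: every size-3 union leaves at least one demand point uncovered.
But {A, B, C, E} covers everything, so the minimum is 4.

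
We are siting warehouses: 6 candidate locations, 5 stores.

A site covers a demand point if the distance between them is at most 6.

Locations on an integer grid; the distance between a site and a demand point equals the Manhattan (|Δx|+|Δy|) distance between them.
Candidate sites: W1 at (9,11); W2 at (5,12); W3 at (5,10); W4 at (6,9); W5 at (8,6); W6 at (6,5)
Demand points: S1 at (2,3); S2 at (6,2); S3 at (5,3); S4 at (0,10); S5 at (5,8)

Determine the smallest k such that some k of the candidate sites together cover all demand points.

Coverage sets (demand points within 6 of each site):
  W1: {}
  W2: {S5}
  W3: {S4, S5}
  W4: {S5}
  W5: {S2, S3, S5}
  W6: {S1, S2, S3, S5}
No single site covers all 5 demand points.
But {W3, W6} covers everything, so the minimum is 2.

2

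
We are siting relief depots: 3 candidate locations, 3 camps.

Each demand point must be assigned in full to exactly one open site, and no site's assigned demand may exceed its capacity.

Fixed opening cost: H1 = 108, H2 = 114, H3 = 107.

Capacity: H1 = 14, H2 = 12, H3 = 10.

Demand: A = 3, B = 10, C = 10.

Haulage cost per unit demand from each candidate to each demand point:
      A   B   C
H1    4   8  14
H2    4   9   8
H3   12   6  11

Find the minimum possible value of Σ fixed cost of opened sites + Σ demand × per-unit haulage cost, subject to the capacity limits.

Open {H1, H2}; cheapest assignment that respects the capacities:
  H1 (cap 14, load 13): A, B — cost 3×4 + 10×8 = 92
  H2 (cap 12, load 10): C — cost 10×8 = 80
  Shipping 172, fixed 222 → total 394.
  Any other capacity-feasible assignment to {H1, H2} ships for at least 172.
Compare {H1, H3}: its best feasible assignment gives total 417.
Compare {H1, H2, H3}: its best feasible assignment gives total 481.
Every other set of open sites that can feasibly serve all demand totals ≥ 417 even under its best assignment. Minimum: 394.

394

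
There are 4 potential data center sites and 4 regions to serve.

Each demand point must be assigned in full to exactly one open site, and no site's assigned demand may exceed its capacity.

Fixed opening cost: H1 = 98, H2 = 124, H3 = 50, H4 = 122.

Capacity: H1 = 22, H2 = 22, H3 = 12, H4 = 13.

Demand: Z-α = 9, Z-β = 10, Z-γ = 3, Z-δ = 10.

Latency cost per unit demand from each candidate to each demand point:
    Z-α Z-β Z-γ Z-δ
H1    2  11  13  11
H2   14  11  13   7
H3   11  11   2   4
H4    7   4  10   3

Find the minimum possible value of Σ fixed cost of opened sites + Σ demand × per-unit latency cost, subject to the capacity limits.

355

Open {H1, H3}; cheapest assignment that respects the capacities:
  H1 (cap 22, load 22): Z-α, Z-β, Z-γ — cost 9×2 + 10×11 + 3×13 = 167
  H3 (cap 12, load 10): Z-δ — cost 10×4 = 40
  Shipping 207, fixed 148 → total 355.
  Any other capacity-feasible assignment to {H1, H3} ships for at least 207.
Compare {H1, H3, H4}: its best feasible assignment gives total 398.
Compare {H1, H4}: its best feasible assignment gives total 408.
Every other set of open sites that can feasibly serve all demand totals ≥ 398 even under its best assignment. Minimum: 355.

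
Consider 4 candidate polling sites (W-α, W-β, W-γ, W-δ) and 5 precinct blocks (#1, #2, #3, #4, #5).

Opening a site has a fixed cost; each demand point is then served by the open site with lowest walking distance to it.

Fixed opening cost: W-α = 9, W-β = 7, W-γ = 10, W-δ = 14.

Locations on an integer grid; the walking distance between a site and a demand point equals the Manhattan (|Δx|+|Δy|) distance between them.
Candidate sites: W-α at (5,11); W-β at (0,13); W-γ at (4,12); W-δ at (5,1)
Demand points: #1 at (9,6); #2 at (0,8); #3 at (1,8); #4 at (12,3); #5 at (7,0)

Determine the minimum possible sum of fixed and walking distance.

53

Open {W-β, W-δ}: assign each demand point to its cheapest open site.
  #1→W-δ 9, #2→W-β 5, #3→W-β 6, #4→W-δ 9, #5→W-δ 3
  walking distance 32, fixed 21 → total 53.
Compare {W-δ}: walking distance 44 + fixed 14 = 58.
Compare {W-α, W-δ}: walking distance 36 + fixed 23 = 59.
Compare {W-γ, W-δ}: walking distance 36 + fixed 24 = 60.
All other subsets cost ≥ 58. Minimum total cost: 53.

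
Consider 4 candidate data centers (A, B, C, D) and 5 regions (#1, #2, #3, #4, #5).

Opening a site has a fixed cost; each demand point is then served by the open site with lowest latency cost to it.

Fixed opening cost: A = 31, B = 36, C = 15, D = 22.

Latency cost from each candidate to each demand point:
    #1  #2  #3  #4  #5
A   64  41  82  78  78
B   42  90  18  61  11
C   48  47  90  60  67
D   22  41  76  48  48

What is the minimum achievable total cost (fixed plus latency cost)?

198

Open {B, D}: assign each demand point to its cheapest open site.
  #1→D 22, #2→D 41, #3→B 18, #4→D 48, #5→B 11
  latency cost 140, fixed 58 → total 198.
Compare {B, C, D}: latency cost 140 + fixed 73 = 213.
Compare {B, C}: latency cost 178 + fixed 51 = 229.
Compare {A, B, D}: latency cost 140 + fixed 89 = 229.
All other subsets cost ≥ 213. Minimum total cost: 198.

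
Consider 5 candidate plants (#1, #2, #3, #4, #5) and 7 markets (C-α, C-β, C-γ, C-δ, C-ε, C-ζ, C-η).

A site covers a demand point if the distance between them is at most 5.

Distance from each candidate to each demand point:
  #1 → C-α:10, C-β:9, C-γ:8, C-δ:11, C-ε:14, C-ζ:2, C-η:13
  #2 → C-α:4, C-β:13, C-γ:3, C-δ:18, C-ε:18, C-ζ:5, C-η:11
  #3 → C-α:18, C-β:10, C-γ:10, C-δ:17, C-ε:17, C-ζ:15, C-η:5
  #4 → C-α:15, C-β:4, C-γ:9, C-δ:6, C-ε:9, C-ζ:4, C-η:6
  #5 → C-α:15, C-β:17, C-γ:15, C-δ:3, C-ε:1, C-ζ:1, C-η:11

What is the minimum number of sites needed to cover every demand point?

Coverage sets (demand points within 5 of each site):
  #1: {C-ζ}
  #2: {C-α, C-γ, C-ζ}
  #3: {C-η}
  #4: {C-β, C-ζ}
  #5: {C-δ, C-ε, C-ζ}
No 3 sites suffice: every size-3 union leaves at least one demand point uncovered.
But {#2, #3, #4, #5} covers everything, so the minimum is 4.

4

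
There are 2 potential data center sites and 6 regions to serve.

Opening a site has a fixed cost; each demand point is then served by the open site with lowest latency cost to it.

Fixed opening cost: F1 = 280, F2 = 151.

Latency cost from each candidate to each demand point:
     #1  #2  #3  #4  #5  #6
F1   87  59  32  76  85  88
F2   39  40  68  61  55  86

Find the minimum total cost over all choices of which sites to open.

500

Open {F2}: assign each demand point to its cheapest open site.
  #1→F2 39, #2→F2 40, #3→F2 68, #4→F2 61, #5→F2 55, #6→F2 86
  latency cost 349, fixed 151 → total 500.
Compare {F1}: latency cost 427 + fixed 280 = 707.
Compare {F1, F2}: latency cost 313 + fixed 431 = 744.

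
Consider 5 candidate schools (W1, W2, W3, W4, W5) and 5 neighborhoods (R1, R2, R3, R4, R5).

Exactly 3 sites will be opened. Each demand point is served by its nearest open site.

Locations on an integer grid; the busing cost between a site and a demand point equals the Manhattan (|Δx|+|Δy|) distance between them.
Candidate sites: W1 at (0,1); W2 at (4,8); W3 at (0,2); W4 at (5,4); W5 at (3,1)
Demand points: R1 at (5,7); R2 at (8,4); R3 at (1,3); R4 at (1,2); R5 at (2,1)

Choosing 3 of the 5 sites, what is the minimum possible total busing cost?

10

Open {W3, W4, W5}.
  R1→W4 3, R2→W4 3, R3→W3 2, R4→W3 1, R5→W5 1  ⇒ total 10.
Compare {W1, W3, W4}: total 11.
Compare {W2, W3, W4}: total 11.
No size-3 selection does better; minimum is 10.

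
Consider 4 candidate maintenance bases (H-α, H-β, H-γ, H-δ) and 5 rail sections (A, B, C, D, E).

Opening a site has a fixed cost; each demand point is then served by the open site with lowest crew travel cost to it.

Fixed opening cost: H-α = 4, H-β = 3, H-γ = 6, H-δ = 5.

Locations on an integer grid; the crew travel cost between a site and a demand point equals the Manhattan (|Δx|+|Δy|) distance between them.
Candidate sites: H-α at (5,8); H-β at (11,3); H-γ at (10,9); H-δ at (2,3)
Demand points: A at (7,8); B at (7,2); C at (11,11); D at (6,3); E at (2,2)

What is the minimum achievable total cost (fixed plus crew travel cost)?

29

Open {H-γ, H-δ}: assign each demand point to its cheapest open site.
  A→H-γ 4, B→H-δ 6, C→H-γ 3, D→H-δ 4, E→H-δ 1
  crew travel cost 18, fixed 11 → total 29.
Compare {H-α, H-δ}: crew travel cost 22 + fixed 9 = 31.
Compare {H-α, H-γ, H-δ}: crew travel cost 16 + fixed 15 = 31.
Compare {H-β, H-γ, H-δ}: crew travel cost 17 + fixed 14 = 31.
All other subsets cost ≥ 31. Minimum total cost: 29.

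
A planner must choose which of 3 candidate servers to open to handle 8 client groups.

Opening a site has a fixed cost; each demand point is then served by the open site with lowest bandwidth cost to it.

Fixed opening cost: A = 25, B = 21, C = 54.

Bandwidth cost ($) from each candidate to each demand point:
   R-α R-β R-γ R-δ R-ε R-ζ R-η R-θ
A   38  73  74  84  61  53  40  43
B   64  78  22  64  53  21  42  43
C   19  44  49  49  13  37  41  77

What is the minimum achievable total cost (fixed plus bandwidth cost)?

327

Open {B, C}: assign each demand point to its cheapest open site.
  R-α→C 19, R-β→C 44, R-γ→B 22, R-δ→C 49, R-ε→C 13, R-ζ→B 21, R-η→C 41, R-θ→B 43
  bandwidth cost 252, fixed 75 → total 327.
Compare {A, B, C}: bandwidth cost 251 + fixed 100 = 351.
Compare {A, C}: bandwidth cost 294 + fixed 79 = 373.
Compare {C}: bandwidth cost 329 + fixed 54 = 383.
All other subsets cost ≥ 351. Minimum total cost: 327.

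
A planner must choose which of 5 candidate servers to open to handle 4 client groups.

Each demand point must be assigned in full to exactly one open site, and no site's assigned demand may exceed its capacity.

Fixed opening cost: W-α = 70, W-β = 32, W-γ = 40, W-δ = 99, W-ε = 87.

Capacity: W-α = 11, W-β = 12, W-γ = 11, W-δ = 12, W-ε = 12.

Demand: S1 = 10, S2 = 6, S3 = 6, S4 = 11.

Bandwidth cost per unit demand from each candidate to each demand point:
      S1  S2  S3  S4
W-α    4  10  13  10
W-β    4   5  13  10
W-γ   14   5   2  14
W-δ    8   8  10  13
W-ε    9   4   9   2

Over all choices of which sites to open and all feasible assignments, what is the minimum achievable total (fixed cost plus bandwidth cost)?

333

Open {W-α, W-β, W-γ, W-ε}; cheapest assignment that respects the capacities:
  W-α (cap 11, load 10): S1 — cost 10×4 = 40
  W-β (cap 12, load 6): S2 — cost 6×5 = 30
  W-γ (cap 11, load 6): S3 — cost 6×2 = 12
  W-ε (cap 12, load 11): S4 — cost 11×2 = 22
  Shipping 104, fixed 229 → total 333.
  Any other capacity-feasible assignment to {W-α, W-β, W-γ, W-ε} ships for at least 104.
Compare {W-α, W-β, W-ε}: its best feasible assignment gives total 359.
Compare {W-β, W-γ, W-δ, W-ε}: its best feasible assignment gives total 380.
Every other set of open sites that can feasibly serve all demand totals ≥ 359 even under its best assignment. Minimum: 333.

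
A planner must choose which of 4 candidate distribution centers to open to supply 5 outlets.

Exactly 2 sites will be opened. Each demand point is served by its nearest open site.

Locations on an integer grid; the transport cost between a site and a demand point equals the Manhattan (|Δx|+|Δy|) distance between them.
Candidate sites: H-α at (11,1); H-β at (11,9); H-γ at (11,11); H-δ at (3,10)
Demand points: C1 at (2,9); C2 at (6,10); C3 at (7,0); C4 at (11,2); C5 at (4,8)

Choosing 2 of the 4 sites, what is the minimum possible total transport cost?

Open {H-α, H-δ}.
  C1→H-δ 2, C2→H-δ 3, C3→H-α 5, C4→H-α 1, C5→H-δ 3  ⇒ total 14.
Compare {H-β, H-δ}: total 28.
Compare {H-α, H-β}: total 29.
No size-2 selection does better; minimum is 14.

14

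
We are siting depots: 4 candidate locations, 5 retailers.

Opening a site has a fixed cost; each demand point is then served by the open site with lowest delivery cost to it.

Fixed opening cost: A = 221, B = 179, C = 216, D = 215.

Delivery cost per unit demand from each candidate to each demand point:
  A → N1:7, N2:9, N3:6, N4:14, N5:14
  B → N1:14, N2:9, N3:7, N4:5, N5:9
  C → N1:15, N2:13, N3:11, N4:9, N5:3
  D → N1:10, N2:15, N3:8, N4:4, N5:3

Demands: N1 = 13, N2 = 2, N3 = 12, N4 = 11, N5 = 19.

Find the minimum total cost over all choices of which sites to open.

Open {D}: assign each demand point to its cheapest open site.
  N1→D 13×10=130, N2→D 2×15=30, N3→D 12×8=96, N4→D 11×4=44, N5→D 19×3=57
  delivery cost 357, fixed 215 → total 572.
Compare {B}: delivery cost 510 + fixed 179 = 689.
Compare {A, D}: delivery cost 282 + fixed 436 = 718.
Compare {C}: delivery cost 509 + fixed 216 = 725.
All other subsets cost ≥ 689. Minimum total cost: 572.

572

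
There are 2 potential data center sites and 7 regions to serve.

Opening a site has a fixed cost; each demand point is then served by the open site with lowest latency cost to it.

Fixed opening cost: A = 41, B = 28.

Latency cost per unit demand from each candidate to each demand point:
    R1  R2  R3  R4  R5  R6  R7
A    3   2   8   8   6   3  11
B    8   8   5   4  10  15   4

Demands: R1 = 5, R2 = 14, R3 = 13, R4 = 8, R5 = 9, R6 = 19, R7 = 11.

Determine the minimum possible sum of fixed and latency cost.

Open {A, B}: assign each demand point to its cheapest open site.
  R1→A 5×3=15, R2→A 14×2=28, R3→B 13×5=65, R4→B 8×4=32, R5→A 9×6=54, R6→A 19×3=57, R7→B 11×4=44
  latency cost 295, fixed 69 → total 364.
Compare {A}: latency cost 443 + fixed 41 = 484.
Compare {B}: latency cost 668 + fixed 28 = 696.

364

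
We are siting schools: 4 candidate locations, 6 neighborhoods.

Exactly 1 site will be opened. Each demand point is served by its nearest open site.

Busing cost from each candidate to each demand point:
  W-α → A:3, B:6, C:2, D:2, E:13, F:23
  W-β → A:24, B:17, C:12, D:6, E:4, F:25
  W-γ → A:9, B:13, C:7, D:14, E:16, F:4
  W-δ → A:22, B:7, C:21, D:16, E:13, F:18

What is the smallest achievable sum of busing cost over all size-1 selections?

Open {W-α}.
  A→W-α 3, B→W-α 6, C→W-α 2, D→W-α 2, E→W-α 13, F→W-α 23  ⇒ total 49.
Compare {W-γ}: total 63.
Compare {W-β}: total 88.
No size-1 selection does better; minimum is 49.

49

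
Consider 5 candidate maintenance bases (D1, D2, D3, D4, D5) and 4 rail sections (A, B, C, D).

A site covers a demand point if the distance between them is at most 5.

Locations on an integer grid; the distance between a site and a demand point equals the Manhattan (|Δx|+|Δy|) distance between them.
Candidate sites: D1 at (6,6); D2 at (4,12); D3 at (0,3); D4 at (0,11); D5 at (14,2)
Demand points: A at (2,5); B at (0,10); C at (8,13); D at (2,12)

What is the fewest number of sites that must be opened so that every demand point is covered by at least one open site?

3

Coverage sets (demand points within 5 of each site):
  D1: {A}
  D2: {C, D}
  D3: {A}
  D4: {B, D}
  D5: {}
No 2 sites suffice: every size-2 union leaves at least one demand point uncovered.
But {D1, D2, D4} covers everything, so the minimum is 3.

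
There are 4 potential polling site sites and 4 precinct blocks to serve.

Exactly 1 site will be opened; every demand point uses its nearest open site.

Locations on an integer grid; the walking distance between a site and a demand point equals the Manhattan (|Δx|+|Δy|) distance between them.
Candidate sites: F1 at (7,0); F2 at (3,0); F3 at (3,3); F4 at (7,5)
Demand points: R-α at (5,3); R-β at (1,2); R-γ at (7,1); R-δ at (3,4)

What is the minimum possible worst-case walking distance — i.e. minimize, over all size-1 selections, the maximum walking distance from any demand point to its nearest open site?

5

Open {F2}.
  Farthest demand point is R-α at walking distance 5 (to F2); all others are ≤ 5.
With {F3} the worst case is 6.
With {F1} the worst case is 8.
No size-1 selection achieves below 5.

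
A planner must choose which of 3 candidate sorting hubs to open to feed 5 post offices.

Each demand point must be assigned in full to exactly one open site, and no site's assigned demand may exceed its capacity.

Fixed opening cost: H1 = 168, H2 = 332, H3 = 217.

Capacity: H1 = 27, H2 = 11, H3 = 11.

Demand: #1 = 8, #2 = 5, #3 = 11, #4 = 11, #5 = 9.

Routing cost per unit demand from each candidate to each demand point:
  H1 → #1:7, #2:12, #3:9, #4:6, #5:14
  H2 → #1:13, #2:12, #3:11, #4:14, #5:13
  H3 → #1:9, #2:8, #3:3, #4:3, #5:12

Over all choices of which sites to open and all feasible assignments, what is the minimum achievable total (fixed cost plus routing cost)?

1049

Open {H1, H2, H3}; cheapest assignment that respects the capacities:
  H1 (cap 27, load 24): #1, #2, #4 — cost 8×7 + 5×12 + 11×6 = 182
  H2 (cap 11, load 9): #5 — cost 9×13 = 117
  H3 (cap 11, load 11): #3 — cost 11×3 = 33
  Shipping 332, fixed 717 → total 1049.
  Any other capacity-feasible assignment to {H1, H2, H3} ships for at least 332.
Total demand is 44 and no other set of sites has combined capacity ≥ 44, so {H1, H2, H3} is the only feasible choice of open sites. Minimum: 1049.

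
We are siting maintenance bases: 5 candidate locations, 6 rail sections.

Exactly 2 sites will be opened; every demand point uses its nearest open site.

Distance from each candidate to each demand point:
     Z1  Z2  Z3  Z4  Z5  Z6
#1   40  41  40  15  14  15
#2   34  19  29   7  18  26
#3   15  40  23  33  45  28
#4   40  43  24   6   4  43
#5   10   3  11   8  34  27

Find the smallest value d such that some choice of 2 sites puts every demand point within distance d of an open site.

Open {#1, #5}.
  Farthest demand point is Z6 at distance 15 (to #1); all others are ≤ 15.
With {#2, #3} the worst case is 26.
With {#2, #5} the worst case is 26.
No size-2 selection achieves below 15.

15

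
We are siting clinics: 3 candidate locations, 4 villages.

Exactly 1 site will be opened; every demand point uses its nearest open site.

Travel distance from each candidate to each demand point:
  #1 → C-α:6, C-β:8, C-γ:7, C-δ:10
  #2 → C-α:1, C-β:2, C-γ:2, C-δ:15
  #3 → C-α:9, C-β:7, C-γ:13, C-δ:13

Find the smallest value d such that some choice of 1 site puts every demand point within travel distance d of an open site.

Open {#1}.
  Farthest demand point is C-δ at travel distance 10 (to #1); all others are ≤ 10.
With {#3} the worst case is 13.
With {#2} the worst case is 15.
No size-1 selection achieves below 10.

10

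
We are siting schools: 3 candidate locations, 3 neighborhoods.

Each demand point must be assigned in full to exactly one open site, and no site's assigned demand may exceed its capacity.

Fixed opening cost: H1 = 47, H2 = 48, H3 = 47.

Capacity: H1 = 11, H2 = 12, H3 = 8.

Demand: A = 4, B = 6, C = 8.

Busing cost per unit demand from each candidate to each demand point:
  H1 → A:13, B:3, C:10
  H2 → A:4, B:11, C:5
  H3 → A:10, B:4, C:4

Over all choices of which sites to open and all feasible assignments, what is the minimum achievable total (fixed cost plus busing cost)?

Open {H1, H2}; cheapest assignment that respects the capacities:
  H1 (cap 11, load 6): B — cost 6×3 = 18
  H2 (cap 12, load 12): A, C — cost 4×4 + 8×5 = 56
  Shipping 74, fixed 95 → total 169.
  Any other capacity-feasible assignment to {H1, H2} ships for at least 74.
Compare {H2, H3}: its best feasible assignment gives total 175.
Compare {H1, H3}: its best feasible assignment gives total 196.
Every other set of open sites that can feasibly serve all demand totals ≥ 175 even under its best assignment. Minimum: 169.

169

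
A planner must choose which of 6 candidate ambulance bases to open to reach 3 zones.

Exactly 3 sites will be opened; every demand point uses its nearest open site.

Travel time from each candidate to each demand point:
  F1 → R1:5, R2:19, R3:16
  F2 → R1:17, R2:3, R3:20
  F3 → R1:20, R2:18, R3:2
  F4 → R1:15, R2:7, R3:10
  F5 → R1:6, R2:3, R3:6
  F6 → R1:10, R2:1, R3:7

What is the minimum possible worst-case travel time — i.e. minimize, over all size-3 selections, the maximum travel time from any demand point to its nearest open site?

Open {F1, F2, F3}.
  Farthest demand point is R1 at travel time 5 (to F1); all others are ≤ 5.
With {F1, F3, F5} the worst case is 5.
With {F1, F3, F6} the worst case is 5.
No size-3 selection achieves below 5.

5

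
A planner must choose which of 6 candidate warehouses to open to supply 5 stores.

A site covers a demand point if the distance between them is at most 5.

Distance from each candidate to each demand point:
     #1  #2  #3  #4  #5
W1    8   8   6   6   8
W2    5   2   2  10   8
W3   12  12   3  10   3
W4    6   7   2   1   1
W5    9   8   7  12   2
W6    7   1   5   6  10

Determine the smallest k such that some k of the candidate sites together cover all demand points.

2

Coverage sets (demand points within 5 of each site):
  W1: {}
  W2: {#1, #2, #3}
  W3: {#3, #5}
  W4: {#3, #4, #5}
  W5: {#5}
  W6: {#2, #3}
No single site covers all 5 demand points.
But {W2, W4} covers everything, so the minimum is 2.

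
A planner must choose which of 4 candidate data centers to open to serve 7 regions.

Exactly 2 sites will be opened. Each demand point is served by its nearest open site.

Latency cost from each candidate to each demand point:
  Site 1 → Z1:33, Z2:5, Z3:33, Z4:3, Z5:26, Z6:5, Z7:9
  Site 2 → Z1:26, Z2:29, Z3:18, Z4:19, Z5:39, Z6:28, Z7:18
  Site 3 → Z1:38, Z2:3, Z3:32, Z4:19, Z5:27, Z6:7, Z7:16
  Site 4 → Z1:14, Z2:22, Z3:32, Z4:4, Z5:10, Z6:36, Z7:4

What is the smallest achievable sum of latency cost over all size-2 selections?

73

Open {Site 1, Site 4}.
  Z1→Site 4 14, Z2→Site 1 5, Z3→Site 4 32, Z4→Site 1 3, Z5→Site 4 10, Z6→Site 1 5, Z7→Site 4 4  ⇒ total 73.
Compare {Site 3, Site 4}: total 74.
Compare {Site 1, Site 2}: total 92.
No size-2 selection does better; minimum is 73.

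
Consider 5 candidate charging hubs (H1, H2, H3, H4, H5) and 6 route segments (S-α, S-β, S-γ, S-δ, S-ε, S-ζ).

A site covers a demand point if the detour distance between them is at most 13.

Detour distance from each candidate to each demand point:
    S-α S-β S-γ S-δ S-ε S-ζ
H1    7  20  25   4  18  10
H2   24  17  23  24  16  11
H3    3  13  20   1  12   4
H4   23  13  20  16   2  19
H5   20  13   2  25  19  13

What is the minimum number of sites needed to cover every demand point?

Coverage sets (demand points within 13 of each site):
  H1: {S-α, S-δ, S-ζ}
  H2: {S-ζ}
  H3: {S-α, S-β, S-δ, S-ε, S-ζ}
  H4: {S-β, S-ε}
  H5: {S-β, S-γ, S-ζ}
No single site covers all 6 demand points.
But {H3, H5} covers everything, so the minimum is 2.

2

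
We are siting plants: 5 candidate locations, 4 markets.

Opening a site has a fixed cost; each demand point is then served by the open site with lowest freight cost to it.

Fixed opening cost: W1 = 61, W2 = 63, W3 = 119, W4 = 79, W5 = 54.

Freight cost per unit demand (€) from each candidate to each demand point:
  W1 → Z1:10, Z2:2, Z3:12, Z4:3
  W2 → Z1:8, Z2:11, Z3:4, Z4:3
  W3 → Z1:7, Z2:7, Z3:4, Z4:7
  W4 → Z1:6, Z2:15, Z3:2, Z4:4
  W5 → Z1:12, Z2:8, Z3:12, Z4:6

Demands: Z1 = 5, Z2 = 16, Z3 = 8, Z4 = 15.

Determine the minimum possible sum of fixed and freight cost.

Open {W1, W4}: assign each demand point to its cheapest open site.
  Z1→W4 5×6=30, Z2→W1 16×2=32, Z3→W4 8×2=16, Z4→W1 15×3=45
  freight cost 123, fixed 140 → total 263.
Compare {W1, W2}: freight cost 149 + fixed 124 = 273.
Compare {W1}: freight cost 223 + fixed 61 = 284.
Compare {W1, W4, W5}: freight cost 123 + fixed 194 = 317.
All other subsets cost ≥ 273. Minimum total cost: 263.

263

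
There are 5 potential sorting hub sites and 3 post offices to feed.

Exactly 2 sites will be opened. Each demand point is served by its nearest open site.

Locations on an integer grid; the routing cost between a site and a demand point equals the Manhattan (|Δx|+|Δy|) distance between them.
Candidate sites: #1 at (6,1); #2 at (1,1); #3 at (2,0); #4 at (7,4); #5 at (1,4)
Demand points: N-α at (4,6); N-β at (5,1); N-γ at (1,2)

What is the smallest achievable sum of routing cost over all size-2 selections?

8

Open {#1, #5}.
  N-α→#5 5, N-β→#1 1, N-γ→#5 2  ⇒ total 8.
Compare {#1, #2}: total 9.
Compare {#2, #4}: total 10.
No size-2 selection does better; minimum is 8.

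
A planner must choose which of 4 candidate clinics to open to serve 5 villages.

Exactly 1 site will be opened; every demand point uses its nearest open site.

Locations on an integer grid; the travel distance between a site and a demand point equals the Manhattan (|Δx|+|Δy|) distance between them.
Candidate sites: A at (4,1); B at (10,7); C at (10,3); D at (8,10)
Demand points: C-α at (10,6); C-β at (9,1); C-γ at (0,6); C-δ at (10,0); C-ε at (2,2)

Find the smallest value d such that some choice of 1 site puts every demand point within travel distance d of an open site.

Open {A}.
  Farthest demand point is C-α at travel distance 11 (to A); all others are ≤ 11.
With {B} the worst case is 13.
With {C} the worst case is 13.
No size-1 selection achieves below 11.

11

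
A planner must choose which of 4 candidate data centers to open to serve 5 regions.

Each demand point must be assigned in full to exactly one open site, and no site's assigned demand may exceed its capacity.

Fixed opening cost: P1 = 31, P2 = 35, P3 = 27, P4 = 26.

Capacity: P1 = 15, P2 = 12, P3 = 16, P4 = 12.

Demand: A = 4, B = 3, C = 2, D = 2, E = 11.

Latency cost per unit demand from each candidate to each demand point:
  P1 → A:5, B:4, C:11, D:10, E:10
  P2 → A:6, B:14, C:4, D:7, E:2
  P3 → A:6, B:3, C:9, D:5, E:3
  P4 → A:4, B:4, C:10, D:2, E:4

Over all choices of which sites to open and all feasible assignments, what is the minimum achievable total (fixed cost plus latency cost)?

Open {P3, P4}; cheapest assignment that respects the capacities:
  P3 (cap 16, load 16): B, C, E — cost 3×3 + 2×9 + 11×3 = 60
  P4 (cap 12, load 6): A, D — cost 4×4 + 2×2 = 20
  Shipping 80, fixed 53 → total 133.
  Any other capacity-feasible assignment to {P3, P4} ships for at least 80.
Compare {P2, P4}: its best feasible assignment gives total 135.
Compare {P2, P3}: its best feasible assignment gives total 145.
Every other set of open sites that can feasibly serve all demand totals ≥ 135 even under its best assignment. Minimum: 133.

133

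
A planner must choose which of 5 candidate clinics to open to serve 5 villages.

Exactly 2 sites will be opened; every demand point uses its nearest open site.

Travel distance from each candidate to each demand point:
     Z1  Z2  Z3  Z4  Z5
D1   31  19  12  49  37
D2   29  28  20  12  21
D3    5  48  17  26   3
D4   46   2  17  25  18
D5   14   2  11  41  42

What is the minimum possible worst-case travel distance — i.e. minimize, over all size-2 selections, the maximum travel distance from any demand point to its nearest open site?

Open {D2, D5}.
  Farthest demand point is Z5 at travel distance 21 (to D2); all others are ≤ 21.
With {D3, D4} the worst case is 25.
With {D4, D5} the worst case is 25.
No size-2 selection achieves below 21.

21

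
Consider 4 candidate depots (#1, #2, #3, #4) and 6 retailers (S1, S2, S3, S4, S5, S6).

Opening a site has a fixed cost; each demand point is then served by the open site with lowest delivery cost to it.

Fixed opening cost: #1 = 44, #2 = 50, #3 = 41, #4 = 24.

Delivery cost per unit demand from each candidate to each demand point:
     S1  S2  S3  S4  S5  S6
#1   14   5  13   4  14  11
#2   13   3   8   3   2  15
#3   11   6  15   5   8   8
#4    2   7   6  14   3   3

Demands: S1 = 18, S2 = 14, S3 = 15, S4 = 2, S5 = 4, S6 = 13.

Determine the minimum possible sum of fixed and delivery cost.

Open {#2, #4}: assign each demand point to its cheapest open site.
  S1→#4 18×2=36, S2→#2 14×3=42, S3→#4 15×6=90, S4→#2 2×3=6, S5→#2 4×2=8, S6→#4 13×3=39
  delivery cost 221, fixed 74 → total 295.
Compare {#1, #4}: delivery cost 255 + fixed 68 = 323.
Compare {#4}: delivery cost 303 + fixed 24 = 327.
Compare {#3, #4}: delivery cost 271 + fixed 65 = 336.
All other subsets cost ≥ 323. Minimum total cost: 295.

295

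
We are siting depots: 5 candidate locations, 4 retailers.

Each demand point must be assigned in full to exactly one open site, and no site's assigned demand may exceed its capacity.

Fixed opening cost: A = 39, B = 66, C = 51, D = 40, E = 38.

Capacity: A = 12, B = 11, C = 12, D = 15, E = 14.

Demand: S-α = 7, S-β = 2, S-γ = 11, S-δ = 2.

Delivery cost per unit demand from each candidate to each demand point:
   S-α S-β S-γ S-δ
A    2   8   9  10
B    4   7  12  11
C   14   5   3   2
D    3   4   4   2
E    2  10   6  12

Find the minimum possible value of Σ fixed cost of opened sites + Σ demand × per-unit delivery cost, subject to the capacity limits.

Open {D, E}; cheapest assignment that respects the capacities:
  D (cap 15, load 15): S-β, S-γ, S-δ — cost 2×4 + 11×4 + 2×2 = 56
  E (cap 14, load 7): S-α — cost 7×2 = 14
  Shipping 70, fixed 78 → total 148.
  Any other capacity-feasible assignment to {D, E} ships for at least 70.
Compare {A, D}: its best feasible assignment gives total 149.
Compare {C, D}: its best feasible assignment gives total 157.
Every other set of open sites that can feasibly serve all demand totals ≥ 149 even under its best assignment. Minimum: 148.

148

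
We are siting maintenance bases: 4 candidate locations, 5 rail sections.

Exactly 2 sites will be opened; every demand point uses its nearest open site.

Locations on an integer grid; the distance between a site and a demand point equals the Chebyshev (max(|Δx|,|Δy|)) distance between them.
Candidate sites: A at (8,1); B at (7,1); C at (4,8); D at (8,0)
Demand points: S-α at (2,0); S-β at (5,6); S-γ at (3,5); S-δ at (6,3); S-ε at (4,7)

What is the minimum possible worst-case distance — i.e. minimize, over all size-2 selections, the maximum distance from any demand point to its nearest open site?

Open {B, C}.
  Farthest demand point is S-α at distance 5 (to B); all others are ≤ 5.
With {A, B} the worst case is 6.
With {A, C} the worst case is 6.
No size-2 selection achieves below 5.

5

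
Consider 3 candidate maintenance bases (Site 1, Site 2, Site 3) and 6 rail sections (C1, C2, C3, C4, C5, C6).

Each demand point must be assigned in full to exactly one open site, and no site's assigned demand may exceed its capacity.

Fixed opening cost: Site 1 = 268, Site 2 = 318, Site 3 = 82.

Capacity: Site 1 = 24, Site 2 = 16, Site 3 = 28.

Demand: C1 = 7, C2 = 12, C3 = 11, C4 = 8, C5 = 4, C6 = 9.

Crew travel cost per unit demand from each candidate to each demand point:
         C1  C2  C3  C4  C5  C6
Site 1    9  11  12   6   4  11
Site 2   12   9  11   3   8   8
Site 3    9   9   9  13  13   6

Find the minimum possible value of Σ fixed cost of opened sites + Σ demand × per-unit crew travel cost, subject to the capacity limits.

Open {Site 1, Site 3}; cheapest assignment that respects the capacities:
  Site 1 (cap 24, load 24): C2, C4, C5 — cost 12×11 + 8×6 + 4×4 = 196
  Site 3 (cap 28, load 27): C1, C3, C6 — cost 7×9 + 11×9 + 9×6 = 216
  Shipping 412, fixed 350 → total 762.
  Any other capacity-feasible assignment to {Site 1, Site 3} ships for at least 412.
Compare {Site 1, Site 2, Site 3}: its best feasible assignment gives total 1056.
Every other set of open sites that can feasibly serve all demand totals ≥ 1056 even under its best assignment. Minimum: 762.

762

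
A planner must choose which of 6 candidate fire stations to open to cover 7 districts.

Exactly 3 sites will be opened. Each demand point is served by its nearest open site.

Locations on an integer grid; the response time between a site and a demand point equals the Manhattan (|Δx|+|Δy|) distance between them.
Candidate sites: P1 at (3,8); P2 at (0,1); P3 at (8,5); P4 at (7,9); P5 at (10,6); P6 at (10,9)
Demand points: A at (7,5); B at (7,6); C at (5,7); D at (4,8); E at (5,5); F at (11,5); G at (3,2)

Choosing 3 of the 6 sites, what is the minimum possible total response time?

17

Open {P1, P2, P3}.
  A→P3 1, B→P3 2, C→P1 3, D→P1 1, E→P3 3, F→P3 3, G→P2 4  ⇒ total 17.
Compare {P1, P3, P5}: total 18.
Compare {P1, P3, P4}: total 19.
No size-3 selection does better; minimum is 17.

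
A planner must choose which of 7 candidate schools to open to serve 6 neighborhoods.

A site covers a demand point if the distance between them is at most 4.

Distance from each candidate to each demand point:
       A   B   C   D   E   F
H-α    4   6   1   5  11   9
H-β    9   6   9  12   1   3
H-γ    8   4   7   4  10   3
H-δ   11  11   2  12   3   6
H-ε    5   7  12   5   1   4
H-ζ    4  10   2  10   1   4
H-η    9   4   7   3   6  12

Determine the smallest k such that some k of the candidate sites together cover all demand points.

2

Coverage sets (demand points within 4 of each site):
  H-α: {A, C}
  H-β: {E, F}
  H-γ: {B, D, F}
  H-δ: {C, E}
  H-ε: {E, F}
  H-ζ: {A, C, E, F}
  H-η: {B, D}
No single site covers all 6 demand points.
But {H-γ, H-ζ} covers everything, so the minimum is 2.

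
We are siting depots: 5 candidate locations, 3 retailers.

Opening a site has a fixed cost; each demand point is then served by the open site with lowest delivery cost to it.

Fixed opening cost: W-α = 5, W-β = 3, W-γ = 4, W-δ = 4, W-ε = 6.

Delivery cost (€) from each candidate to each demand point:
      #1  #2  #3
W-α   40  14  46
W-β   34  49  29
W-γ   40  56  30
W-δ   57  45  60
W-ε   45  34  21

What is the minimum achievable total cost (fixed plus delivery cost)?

Open {W-α, W-β, W-ε}: assign each demand point to its cheapest open site.
  #1→W-β 34, #2→W-α 14, #3→W-ε 21
  delivery cost 69, fixed 14 → total 83.
Compare {W-α, W-β}: delivery cost 77 + fixed 8 = 85.
Compare {W-α, W-ε}: delivery cost 75 + fixed 11 = 86.
Compare {W-α, W-β, W-γ, W-ε}: delivery cost 69 + fixed 18 = 87.
All other subsets cost ≥ 85. Minimum total cost: 83.

83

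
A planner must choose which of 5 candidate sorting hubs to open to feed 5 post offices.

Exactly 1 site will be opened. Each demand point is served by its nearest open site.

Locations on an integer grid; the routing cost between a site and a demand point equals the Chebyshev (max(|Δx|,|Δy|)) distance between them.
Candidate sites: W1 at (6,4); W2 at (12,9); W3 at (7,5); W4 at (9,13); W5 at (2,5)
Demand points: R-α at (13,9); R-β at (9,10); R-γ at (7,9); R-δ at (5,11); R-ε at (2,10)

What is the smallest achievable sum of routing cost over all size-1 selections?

22

Open {W4}.
  R-α→W4 4, R-β→W4 3, R-γ→W4 4, R-δ→W4 4, R-ε→W4 7  ⇒ total 22.
Compare {W2}: total 26.
Compare {W3}: total 26.
No size-1 selection does better; minimum is 22.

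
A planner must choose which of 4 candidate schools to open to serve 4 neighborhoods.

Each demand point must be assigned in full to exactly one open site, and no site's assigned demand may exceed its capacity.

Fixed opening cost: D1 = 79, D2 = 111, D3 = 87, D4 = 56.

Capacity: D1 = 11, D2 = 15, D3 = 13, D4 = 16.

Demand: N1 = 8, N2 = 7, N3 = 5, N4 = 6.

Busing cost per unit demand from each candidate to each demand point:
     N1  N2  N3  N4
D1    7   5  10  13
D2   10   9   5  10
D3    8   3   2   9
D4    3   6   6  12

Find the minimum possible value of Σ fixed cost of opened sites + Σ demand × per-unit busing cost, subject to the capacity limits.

Open {D3, D4}; cheapest assignment that respects the capacities:
  D3 (cap 13, load 12): N2, N3 — cost 7×3 + 5×2 = 31
  D4 (cap 16, load 14): N1, N4 — cost 8×3 + 6×12 = 96
  Shipping 127, fixed 143 → total 270.
  Any other capacity-feasible assignment to {D3, D4} ships for at least 127.
Compare {D2, D4}: its best feasible assignment gives total 318.
Compare {D1, D4}: its best feasible assignment gives total 329.
Every other set of open sites that can feasibly serve all demand totals ≥ 318 even under its best assignment. Minimum: 270.

270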